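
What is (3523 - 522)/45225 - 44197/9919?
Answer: -1969042406/448586775 ≈ -4.3894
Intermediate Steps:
(3523 - 522)/45225 - 44197/9919 = 3001*(1/45225) - 44197*1/9919 = 3001/45225 - 44197/9919 = -1969042406/448586775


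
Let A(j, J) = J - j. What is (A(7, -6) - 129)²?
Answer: 20164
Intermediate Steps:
(A(7, -6) - 129)² = ((-6 - 1*7) - 129)² = ((-6 - 7) - 129)² = (-13 - 129)² = (-142)² = 20164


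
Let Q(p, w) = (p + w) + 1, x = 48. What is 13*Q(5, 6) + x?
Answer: 204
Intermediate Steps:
Q(p, w) = 1 + p + w
13*Q(5, 6) + x = 13*(1 + 5 + 6) + 48 = 13*12 + 48 = 156 + 48 = 204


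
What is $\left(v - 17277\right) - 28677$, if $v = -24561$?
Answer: $-70515$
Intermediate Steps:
$\left(v - 17277\right) - 28677 = \left(-24561 - 17277\right) - 28677 = -41838 - 28677 = -70515$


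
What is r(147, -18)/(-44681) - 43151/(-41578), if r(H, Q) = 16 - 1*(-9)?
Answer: 1926990381/1857746618 ≈ 1.0373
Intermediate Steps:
r(H, Q) = 25 (r(H, Q) = 16 + 9 = 25)
r(147, -18)/(-44681) - 43151/(-41578) = 25/(-44681) - 43151/(-41578) = 25*(-1/44681) - 43151*(-1/41578) = -25/44681 + 43151/41578 = 1926990381/1857746618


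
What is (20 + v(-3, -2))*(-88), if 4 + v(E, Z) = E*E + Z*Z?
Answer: -2552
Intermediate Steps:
v(E, Z) = -4 + E**2 + Z**2 (v(E, Z) = -4 + (E*E + Z*Z) = -4 + (E**2 + Z**2) = -4 + E**2 + Z**2)
(20 + v(-3, -2))*(-88) = (20 + (-4 + (-3)**2 + (-2)**2))*(-88) = (20 + (-4 + 9 + 4))*(-88) = (20 + 9)*(-88) = 29*(-88) = -2552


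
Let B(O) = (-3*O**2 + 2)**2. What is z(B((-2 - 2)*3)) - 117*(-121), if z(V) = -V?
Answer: -170743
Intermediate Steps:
B(O) = (2 - 3*O**2)**2
z(B((-2 - 2)*3)) - 117*(-121) = -(-2 + 3*((-2 - 2)*3)**2)**2 - 117*(-121) = -(-2 + 3*(-4*3)**2)**2 + 14157 = -(-2 + 3*(-12)**2)**2 + 14157 = -(-2 + 3*144)**2 + 14157 = -(-2 + 432)**2 + 14157 = -1*430**2 + 14157 = -1*184900 + 14157 = -184900 + 14157 = -170743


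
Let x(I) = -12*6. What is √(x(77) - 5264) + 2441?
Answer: 2441 + 2*I*√1334 ≈ 2441.0 + 73.048*I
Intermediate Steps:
x(I) = -72
√(x(77) - 5264) + 2441 = √(-72 - 5264) + 2441 = √(-5336) + 2441 = 2*I*√1334 + 2441 = 2441 + 2*I*√1334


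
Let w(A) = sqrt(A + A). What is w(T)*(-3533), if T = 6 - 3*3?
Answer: -3533*I*sqrt(6) ≈ -8654.0*I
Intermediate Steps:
T = -3 (T = 6 - 9 = -3)
w(A) = sqrt(2)*sqrt(A) (w(A) = sqrt(2*A) = sqrt(2)*sqrt(A))
w(T)*(-3533) = (sqrt(2)*sqrt(-3))*(-3533) = (sqrt(2)*(I*sqrt(3)))*(-3533) = (I*sqrt(6))*(-3533) = -3533*I*sqrt(6)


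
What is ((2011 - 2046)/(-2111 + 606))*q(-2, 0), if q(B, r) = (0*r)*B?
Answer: 0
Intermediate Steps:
q(B, r) = 0 (q(B, r) = 0*B = 0)
((2011 - 2046)/(-2111 + 606))*q(-2, 0) = ((2011 - 2046)/(-2111 + 606))*0 = -35/(-1505)*0 = -35*(-1/1505)*0 = (1/43)*0 = 0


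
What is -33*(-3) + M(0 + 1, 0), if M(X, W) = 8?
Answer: 107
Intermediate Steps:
-33*(-3) + M(0 + 1, 0) = -33*(-3) + 8 = 99 + 8 = 107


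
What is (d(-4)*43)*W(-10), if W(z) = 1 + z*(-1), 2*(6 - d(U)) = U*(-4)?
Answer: -946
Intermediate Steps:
d(U) = 6 + 2*U (d(U) = 6 - U*(-4)/2 = 6 - (-2)*U = 6 + 2*U)
W(z) = 1 - z
(d(-4)*43)*W(-10) = ((6 + 2*(-4))*43)*(1 - 1*(-10)) = ((6 - 8)*43)*(1 + 10) = -2*43*11 = -86*11 = -946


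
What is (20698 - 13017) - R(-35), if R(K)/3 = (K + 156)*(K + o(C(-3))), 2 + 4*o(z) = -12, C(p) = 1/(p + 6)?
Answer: 43313/2 ≈ 21657.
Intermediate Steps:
C(p) = 1/(6 + p)
o(z) = -7/2 (o(z) = -1/2 + (1/4)*(-12) = -1/2 - 3 = -7/2)
R(K) = 3*(156 + K)*(-7/2 + K) (R(K) = 3*((K + 156)*(K - 7/2)) = 3*((156 + K)*(-7/2 + K)) = 3*(156 + K)*(-7/2 + K))
(20698 - 13017) - R(-35) = (20698 - 13017) - (-1638 + 3*(-35)**2 + (915/2)*(-35)) = 7681 - (-1638 + 3*1225 - 32025/2) = 7681 - (-1638 + 3675 - 32025/2) = 7681 - 1*(-27951/2) = 7681 + 27951/2 = 43313/2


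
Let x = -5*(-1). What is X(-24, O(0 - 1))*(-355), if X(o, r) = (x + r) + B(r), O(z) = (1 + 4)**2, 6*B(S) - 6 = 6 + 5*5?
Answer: -77035/6 ≈ -12839.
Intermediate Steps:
B(S) = 37/6 (B(S) = 1 + (6 + 5*5)/6 = 1 + (6 + 25)/6 = 1 + (1/6)*31 = 1 + 31/6 = 37/6)
x = 5
O(z) = 25 (O(z) = 5**2 = 25)
X(o, r) = 67/6 + r (X(o, r) = (5 + r) + 37/6 = 67/6 + r)
X(-24, O(0 - 1))*(-355) = (67/6 + 25)*(-355) = (217/6)*(-355) = -77035/6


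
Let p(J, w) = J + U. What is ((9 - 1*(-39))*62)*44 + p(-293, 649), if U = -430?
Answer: 130221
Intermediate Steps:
p(J, w) = -430 + J (p(J, w) = J - 430 = -430 + J)
((9 - 1*(-39))*62)*44 + p(-293, 649) = ((9 - 1*(-39))*62)*44 + (-430 - 293) = ((9 + 39)*62)*44 - 723 = (48*62)*44 - 723 = 2976*44 - 723 = 130944 - 723 = 130221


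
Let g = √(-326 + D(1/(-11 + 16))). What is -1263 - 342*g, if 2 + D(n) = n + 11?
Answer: -1263 - 4104*I*√55/5 ≈ -1263.0 - 6087.2*I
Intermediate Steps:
D(n) = 9 + n (D(n) = -2 + (n + 11) = -2 + (11 + n) = 9 + n)
g = 12*I*√55/5 (g = √(-326 + (9 + 1/(-11 + 16))) = √(-326 + (9 + 1/5)) = √(-326 + (9 + ⅕)) = √(-326 + 46/5) = √(-1584/5) = 12*I*√55/5 ≈ 17.799*I)
-1263 - 342*g = -1263 - 4104*I*√55/5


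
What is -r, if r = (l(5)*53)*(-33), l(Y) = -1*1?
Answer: -1749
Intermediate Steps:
l(Y) = -1
r = 1749 (r = -1*53*(-33) = -53*(-33) = 1749)
-r = -1*1749 = -1749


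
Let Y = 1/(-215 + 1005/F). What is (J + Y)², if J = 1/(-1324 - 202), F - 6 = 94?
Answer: 1198475161/39125950745476 ≈ 3.0631e-5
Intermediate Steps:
F = 100 (F = 6 + 94 = 100)
J = -1/1526 (J = 1/(-1526) = -1/1526 ≈ -0.00065531)
Y = -20/4099 (Y = 1/(-215 + 1005/100) = 1/(-215 + 1005*(1/100)) = 1/(-215 + 201/20) = 1/(-4099/20) = -20/4099 ≈ -0.0048792)
(J + Y)² = (-1/1526 - 20/4099)² = (-34619/6255074)² = 1198475161/39125950745476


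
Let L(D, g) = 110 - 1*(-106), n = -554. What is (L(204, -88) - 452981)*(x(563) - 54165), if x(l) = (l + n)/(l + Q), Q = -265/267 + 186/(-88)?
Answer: 161309930542346445/6577633 ≈ 2.4524e+10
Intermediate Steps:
Q = -36491/11748 (Q = -265*1/267 + 186*(-1/88) = -265/267 - 93/44 = -36491/11748 ≈ -3.1061)
L(D, g) = 216 (L(D, g) = 110 + 106 = 216)
x(l) = (-554 + l)/(-36491/11748 + l) (x(l) = (l - 554)/(l - 36491/11748) = (-554 + l)/(-36491/11748 + l))
(L(204, -88) - 452981)*(x(563) - 54165) = (216 - 452981)*(11748*(-554 + 563)/(-36491 + 11748*563) - 54165) = -452765*(11748*9/(-36491 + 6614124) - 54165) = -452765*(11748*9/6577633 - 54165) = -452765*(11748*(1/6577633)*9 - 54165) = -452765*(105732/6577633 - 54165) = -452765*(-356277385713/6577633) = 161309930542346445/6577633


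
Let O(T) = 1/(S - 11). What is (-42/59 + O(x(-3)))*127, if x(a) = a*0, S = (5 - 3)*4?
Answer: -23495/177 ≈ -132.74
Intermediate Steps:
S = 8 (S = 2*4 = 8)
x(a) = 0
O(T) = -1/3 (O(T) = 1/(8 - 11) = 1/(-3) = -1/3)
(-42/59 + O(x(-3)))*127 = (-42/59 - 1/3)*127 = -185/177*127 = -23495/177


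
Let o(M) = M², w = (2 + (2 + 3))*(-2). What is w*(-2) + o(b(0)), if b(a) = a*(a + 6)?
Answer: 28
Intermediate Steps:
b(a) = a*(6 + a)
w = -14 (w = (2 + 5)*(-2) = 7*(-2) = -14)
w*(-2) + o(b(0)) = -14*(-2) + (0*(6 + 0))² = 28 + (0*6)² = 28 + 0² = 28 + 0 = 28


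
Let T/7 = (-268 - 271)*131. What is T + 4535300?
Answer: 4041037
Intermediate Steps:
T = -494263 (T = 7*((-268 - 271)*131) = 7*(-539*131) = 7*(-70609) = -494263)
T + 4535300 = -494263 + 4535300 = 4041037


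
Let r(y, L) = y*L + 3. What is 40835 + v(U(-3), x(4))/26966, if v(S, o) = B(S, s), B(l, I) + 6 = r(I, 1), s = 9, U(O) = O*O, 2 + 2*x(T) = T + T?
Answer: 550578308/13483 ≈ 40835.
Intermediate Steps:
x(T) = -1 + T (x(T) = -1 + (T + T)/2 = -1 + (2*T)/2 = -1 + T)
U(O) = O²
r(y, L) = 3 + L*y (r(y, L) = L*y + 3 = 3 + L*y)
B(l, I) = -3 + I (B(l, I) = -6 + (3 + 1*I) = -6 + (3 + I) = -3 + I)
v(S, o) = 6 (v(S, o) = -3 + 9 = 6)
40835 + v(U(-3), x(4))/26966 = 40835 + 6/26966 = 40835 + 6*(1/26966) = 40835 + 3/13483 = 550578308/13483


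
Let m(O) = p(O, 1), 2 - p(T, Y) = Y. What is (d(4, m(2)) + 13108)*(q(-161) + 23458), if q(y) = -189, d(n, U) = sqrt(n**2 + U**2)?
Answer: 305010052 + 23269*sqrt(17) ≈ 3.0511e+8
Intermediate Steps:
p(T, Y) = 2 - Y
m(O) = 1 (m(O) = 2 - 1*1 = 2 - 1 = 1)
d(n, U) = sqrt(U**2 + n**2)
(d(4, m(2)) + 13108)*(q(-161) + 23458) = (sqrt(1**2 + 4**2) + 13108)*(-189 + 23458) = (sqrt(1 + 16) + 13108)*23269 = (sqrt(17) + 13108)*23269 = (13108 + sqrt(17))*23269 = 305010052 + 23269*sqrt(17)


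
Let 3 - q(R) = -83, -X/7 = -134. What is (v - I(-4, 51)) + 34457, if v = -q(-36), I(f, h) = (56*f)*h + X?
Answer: 44857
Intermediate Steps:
X = 938 (X = -7*(-134) = 938)
q(R) = 86 (q(R) = 3 - 1*(-83) = 3 + 83 = 86)
I(f, h) = 938 + 56*f*h (I(f, h) = (56*f)*h + 938 = 56*f*h + 938 = 938 + 56*f*h)
v = -86 (v = -1*86 = -86)
(v - I(-4, 51)) + 34457 = (-86 - (938 + 56*(-4)*51)) + 34457 = (-86 - (938 - 11424)) + 34457 = (-86 - 1*(-10486)) + 34457 = (-86 + 10486) + 34457 = 10400 + 34457 = 44857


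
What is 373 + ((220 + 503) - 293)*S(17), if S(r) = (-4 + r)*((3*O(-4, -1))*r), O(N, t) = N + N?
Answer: -2280347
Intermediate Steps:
O(N, t) = 2*N
S(r) = -24*r*(-4 + r) (S(r) = (-4 + r)*((3*(2*(-4)))*r) = (-4 + r)*((3*(-8))*r) = (-4 + r)*(-24*r) = -24*r*(-4 + r))
373 + ((220 + 503) - 293)*S(17) = 373 + ((220 + 503) - 293)*(24*17*(4 - 1*17)) = 373 + (723 - 293)*(24*17*(4 - 17)) = 373 + 430*(24*17*(-13)) = 373 + 430*(-5304) = 373 - 2280720 = -2280347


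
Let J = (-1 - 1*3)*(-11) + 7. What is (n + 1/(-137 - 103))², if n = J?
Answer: 149793121/57600 ≈ 2600.6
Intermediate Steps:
J = 51 (J = (-1 - 3)*(-11) + 7 = -4*(-11) + 7 = 44 + 7 = 51)
n = 51
(n + 1/(-137 - 103))² = (51 + 1/(-137 - 103))² = (51 + 1/(-240))² = (51 - 1/240)² = (12239/240)² = 149793121/57600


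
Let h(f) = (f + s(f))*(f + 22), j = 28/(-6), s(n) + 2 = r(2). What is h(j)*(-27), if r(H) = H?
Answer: 2184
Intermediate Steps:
s(n) = 0 (s(n) = -2 + 2 = 0)
j = -14/3 (j = 28*(-⅙) = -14/3 ≈ -4.6667)
h(f) = f*(22 + f) (h(f) = (f + 0)*(f + 22) = f*(22 + f))
h(j)*(-27) = -14*(22 - 14/3)/3*(-27) = -14/3*52/3*(-27) = -728/9*(-27) = 2184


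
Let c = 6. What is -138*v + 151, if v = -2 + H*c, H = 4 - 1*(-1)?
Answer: -3713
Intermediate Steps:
H = 5 (H = 4 + 1 = 5)
v = 28 (v = -2 + 5*6 = -2 + 30 = 28)
-138*v + 151 = -138*28 + 151 = -3864 + 151 = -3713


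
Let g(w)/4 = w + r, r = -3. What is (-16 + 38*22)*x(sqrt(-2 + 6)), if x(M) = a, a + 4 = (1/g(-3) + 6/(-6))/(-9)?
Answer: -171995/54 ≈ -3185.1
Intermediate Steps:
g(w) = -12 + 4*w (g(w) = 4*(w - 3) = 4*(-3 + w) = -12 + 4*w)
a = -839/216 (a = -4 + (1/(-12 + 4*(-3)) + 6/(-6))/(-9) = -4 + (1/(-12 - 12) + 6*(-1/6))*(-1/9) = -4 + (1/(-24) - 1)*(-1/9) = -4 + (1*(-1/24) - 1)*(-1/9) = -4 + (-1/24 - 1)*(-1/9) = -4 - 25/24*(-1/9) = -4 + 25/216 = -839/216 ≈ -3.8843)
x(M) = -839/216
(-16 + 38*22)*x(sqrt(-2 + 6)) = (-16 + 38*22)*(-839/216) = (-16 + 836)*(-839/216) = 820*(-839/216) = -171995/54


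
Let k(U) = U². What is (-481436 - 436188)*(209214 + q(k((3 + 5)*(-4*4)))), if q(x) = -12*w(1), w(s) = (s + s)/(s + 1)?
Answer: -191968776048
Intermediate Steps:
w(s) = 2*s/(1 + s) (w(s) = (2*s)/(1 + s) = 2*s/(1 + s))
q(x) = -12 (q(x) = -24/(1 + 1) = -24/2 = -12*1 = -12)
(-481436 - 436188)*(209214 + q(k((3 + 5)*(-4*4)))) = (-481436 - 436188)*(209214 - 12) = -917624*209202 = -191968776048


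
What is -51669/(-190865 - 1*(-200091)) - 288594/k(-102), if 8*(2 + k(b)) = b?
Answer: 10647224505/544334 ≈ 19560.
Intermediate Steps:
k(b) = -2 + b/8
-51669/(-190865 - 1*(-200091)) - 288594/k(-102) = -51669/(-190865 - 1*(-200091)) - 288594/(-2 + (⅛)*(-102)) = -51669/(-190865 + 200091) - 288594/(-2 - 51/4) = -51669/9226 - 288594/(-59/4) = -51669*1/9226 - 288594*(-4/59) = -51669/9226 + 1154376/59 = 10647224505/544334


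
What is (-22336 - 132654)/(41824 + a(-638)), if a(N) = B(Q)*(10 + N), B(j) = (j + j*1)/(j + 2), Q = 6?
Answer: -77495/20441 ≈ -3.7912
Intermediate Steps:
B(j) = 2*j/(2 + j) (B(j) = (j + j)/(2 + j) = (2*j)/(2 + j) = 2*j/(2 + j))
a(N) = 15 + 3*N/2 (a(N) = (2*6/(2 + 6))*(10 + N) = (2*6/8)*(10 + N) = (2*6*(⅛))*(10 + N) = 3*(10 + N)/2 = 15 + 3*N/2)
(-22336 - 132654)/(41824 + a(-638)) = (-22336 - 132654)/(41824 + (15 + (3/2)*(-638))) = -154990/(41824 + (15 - 957)) = -154990/(41824 - 942) = -154990/40882 = -154990*1/40882 = -77495/20441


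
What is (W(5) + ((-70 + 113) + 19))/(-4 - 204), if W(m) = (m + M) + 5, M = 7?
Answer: -79/208 ≈ -0.37981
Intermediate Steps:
W(m) = 12 + m (W(m) = (m + 7) + 5 = (7 + m) + 5 = 12 + m)
(W(5) + ((-70 + 113) + 19))/(-4 - 204) = ((12 + 5) + ((-70 + 113) + 19))/(-4 - 204) = (17 + (43 + 19))/(-208) = (17 + 62)*(-1/208) = 79*(-1/208) = -79/208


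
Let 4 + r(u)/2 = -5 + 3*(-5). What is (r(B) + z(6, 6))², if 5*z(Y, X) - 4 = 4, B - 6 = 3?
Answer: 53824/25 ≈ 2153.0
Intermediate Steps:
B = 9 (B = 6 + 3 = 9)
z(Y, X) = 8/5 (z(Y, X) = ⅘ + (⅕)*4 = ⅘ + ⅘ = 8/5)
r(u) = -48 (r(u) = -8 + 2*(-5 + 3*(-5)) = -8 + 2*(-5 - 15) = -8 + 2*(-20) = -8 - 40 = -48)
(r(B) + z(6, 6))² = (-48 + 8/5)² = (-232/5)² = 53824/25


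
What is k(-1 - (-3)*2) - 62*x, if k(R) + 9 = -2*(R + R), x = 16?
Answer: -1021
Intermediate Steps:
k(R) = -9 - 4*R (k(R) = -9 - 2*(R + R) = -9 - 4*R)
k(-1 - (-3)*2) - 62*x = (-9 - 4*(-1 - (-3)*2)) - 62*16 = (-9 - 4*(-1 - 1*(-6))) - 992 = (-9 - 4*(-1 + 6)) - 992 = (-9 - 4*5) - 992 = (-9 - 20) - 992 = -29 - 992 = -1021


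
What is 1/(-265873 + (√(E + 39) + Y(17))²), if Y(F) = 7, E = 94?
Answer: -265691/70591681413 - 14*√133/70591681413 ≈ -3.7661e-6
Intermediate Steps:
1/(-265873 + (√(E + 39) + Y(17))²) = 1/(-265873 + (√(94 + 39) + 7)²) = 1/(-265873 + (√133 + 7)²) = 1/(-265873 + (7 + √133)²)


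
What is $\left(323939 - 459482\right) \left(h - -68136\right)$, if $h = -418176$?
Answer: $47445471720$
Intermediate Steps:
$\left(323939 - 459482\right) \left(h - -68136\right) = \left(323939 - 459482\right) \left(-418176 - -68136\right) = - 135543 \left(-418176 + 68136\right) = \left(-135543\right) \left(-350040\right) = 47445471720$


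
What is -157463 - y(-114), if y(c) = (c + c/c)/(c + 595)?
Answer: -75739590/481 ≈ -1.5746e+5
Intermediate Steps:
y(c) = (1 + c)/(595 + c) (y(c) = (c + 1)/(595 + c) = (1 + c)/(595 + c))
-157463 - y(-114) = -157463 - (1 - 114)/(595 - 114) = -157463 - (-113)/481 = -157463 - 1*(-113/481) = -157463 + 113/481 = -75739590/481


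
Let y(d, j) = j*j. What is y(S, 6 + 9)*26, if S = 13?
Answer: 5850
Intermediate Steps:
y(d, j) = j²
y(S, 6 + 9)*26 = (6 + 9)²*26 = 15²*26 = 225*26 = 5850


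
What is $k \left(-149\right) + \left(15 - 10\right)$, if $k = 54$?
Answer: $-8041$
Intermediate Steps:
$k \left(-149\right) + \left(15 - 10\right) = 54 \left(-149\right) + \left(15 - 10\right) = -8046 + \left(15 - 10\right) = -8046 + 5 = -8041$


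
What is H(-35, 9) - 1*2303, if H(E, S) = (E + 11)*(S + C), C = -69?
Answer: -863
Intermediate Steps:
H(E, S) = (-69 + S)*(11 + E) (H(E, S) = (E + 11)*(S - 69) = (11 + E)*(-69 + S) = (-69 + S)*(11 + E))
H(-35, 9) - 1*2303 = (-759 - 69*(-35) + 11*9 - 35*9) - 1*2303 = (-759 + 2415 + 99 - 315) - 2303 = 1440 - 2303 = -863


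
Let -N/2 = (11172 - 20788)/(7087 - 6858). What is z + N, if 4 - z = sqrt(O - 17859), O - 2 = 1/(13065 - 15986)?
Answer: 20148/229 - I*sqrt(152360230458)/2921 ≈ 87.983 - 133.63*I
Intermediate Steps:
N = 19232/229 (N = -2*(11172 - 20788)/(7087 - 6858) = -(-19232)/229 = -2*(-9616/229) = 19232/229 ≈ 83.983)
O = 5841/2921 (O = 2 + 1/(13065 - 15986) = 2 + 1/(-2921) = 2 - 1/2921 = 5841/2921 ≈ 1.9997)
z = 4 - I*sqrt(152360230458)/2921 (z = 4 - sqrt(5841/2921 - 17859) = 4 - sqrt(-52160298/2921) = 4 - I*sqrt(152360230458)/2921 ≈ 4.0 - 133.63*I)
z + N = (4 - I*sqrt(152360230458)/2921) + 19232/229 = 20148/229 - I*sqrt(152360230458)/2921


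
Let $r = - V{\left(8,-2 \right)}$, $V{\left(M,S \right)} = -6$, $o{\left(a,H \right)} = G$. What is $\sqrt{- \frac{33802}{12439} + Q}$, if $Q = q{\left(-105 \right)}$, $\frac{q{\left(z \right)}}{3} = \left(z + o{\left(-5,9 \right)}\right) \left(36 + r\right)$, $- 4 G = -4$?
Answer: $\frac{i \sqrt{2027985623062}}{12439} \approx 114.48 i$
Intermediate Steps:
$G = 1$ ($G = \left(- \frac{1}{4}\right) \left(-4\right) = 1$)
$o{\left(a,H \right)} = 1$
$r = 6$ ($r = \left(-1\right) \left(-6\right) = 6$)
$q{\left(z \right)} = 126 + 126 z$ ($q{\left(z \right)} = 3 \left(z + 1\right) \left(36 + 6\right) = 3 \left(1 + z\right) 42 = 3 \left(42 + 42 z\right) = 126 + 126 z$)
$Q = -13104$ ($Q = 126 + 126 \left(-105\right) = 126 - 13230 = -13104$)
$\sqrt{- \frac{33802}{12439} + Q} = \sqrt{- \frac{33802}{12439} - 13104} = \sqrt{- \frac{163034458}{12439}} = \frac{i \sqrt{2027985623062}}{12439}$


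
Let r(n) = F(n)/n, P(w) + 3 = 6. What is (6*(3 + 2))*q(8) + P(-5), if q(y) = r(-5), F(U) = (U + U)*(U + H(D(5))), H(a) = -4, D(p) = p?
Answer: -537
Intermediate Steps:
F(U) = 2*U*(-4 + U) (F(U) = (U + U)*(U - 4) = (2*U)*(-4 + U) = 2*U*(-4 + U))
P(w) = 3 (P(w) = -3 + 6 = 3)
r(n) = -8 + 2*n (r(n) = (2*n*(-4 + n))/n = -8 + 2*n)
q(y) = -18 (q(y) = -8 + 2*(-5) = -8 - 10 = -18)
(6*(3 + 2))*q(8) + P(-5) = (6*(3 + 2))*(-18) + 3 = (6*5)*(-18) + 3 = 30*(-18) + 3 = -540 + 3 = -537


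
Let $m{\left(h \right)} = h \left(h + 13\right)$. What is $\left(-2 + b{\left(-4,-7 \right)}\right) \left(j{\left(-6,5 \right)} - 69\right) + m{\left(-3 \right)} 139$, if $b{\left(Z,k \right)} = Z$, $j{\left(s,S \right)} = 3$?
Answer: $-3774$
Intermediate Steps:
$m{\left(h \right)} = h \left(13 + h\right)$
$\left(-2 + b{\left(-4,-7 \right)}\right) \left(j{\left(-6,5 \right)} - 69\right) + m{\left(-3 \right)} 139 = \left(-2 - 4\right) \left(3 - 69\right) + - 3 \left(13 - 3\right) 139 = \left(-6\right) \left(-66\right) + \left(-3\right) 10 \cdot 139 = 396 - 4170 = -3774$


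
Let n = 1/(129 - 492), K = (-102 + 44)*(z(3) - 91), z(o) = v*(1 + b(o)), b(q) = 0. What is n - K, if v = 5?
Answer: -1810645/363 ≈ -4988.0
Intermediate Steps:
z(o) = 5 (z(o) = 5*(1 + 0) = 5*1 = 5)
K = 4988 (K = (-102 + 44)*(5 - 91) = -58*(-86) = 4988)
n = -1/363 (n = 1/(-363) = -1/363 ≈ -0.0027548)
n - K = -1/363 - 1*4988 = -1/363 - 4988 = -1810645/363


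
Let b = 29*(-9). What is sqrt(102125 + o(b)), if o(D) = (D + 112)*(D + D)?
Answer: sqrt(179903) ≈ 424.15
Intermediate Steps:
b = -261
o(D) = 2*D*(112 + D) (o(D) = (112 + D)*(2*D) = 2*D*(112 + D))
sqrt(102125 + o(b)) = sqrt(102125 + 2*(-261)*(112 - 261)) = sqrt(102125 + 2*(-261)*(-149)) = sqrt(102125 + 77778) = sqrt(179903)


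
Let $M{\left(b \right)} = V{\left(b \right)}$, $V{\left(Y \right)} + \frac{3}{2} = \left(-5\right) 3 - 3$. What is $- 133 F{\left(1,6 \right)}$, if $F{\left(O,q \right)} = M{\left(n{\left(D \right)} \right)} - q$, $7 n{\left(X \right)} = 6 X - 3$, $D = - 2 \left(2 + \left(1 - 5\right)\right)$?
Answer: $\frac{6783}{2} \approx 3391.5$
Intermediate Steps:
$V{\left(Y \right)} = - \frac{39}{2}$ ($V{\left(Y \right)} = - \frac{3}{2} - 18 = - \frac{39}{2}$)
$D = 4$ ($D = - 2 \left(2 + \left(1 - 5\right)\right) = - 2 \left(2 - 4\right) = \left(-2\right) \left(-2\right) = 4$)
$n{\left(X \right)} = - \frac{3}{7} + \frac{6 X}{7}$ ($n{\left(X \right)} = \frac{6 X - 3}{7} = \frac{-3 + 6 X}{7} = - \frac{3}{7} + \frac{6 X}{7}$)
$M{\left(b \right)} = - \frac{39}{2}$
$F{\left(O,q \right)} = - \frac{39}{2} - q$
$- 133 F{\left(1,6 \right)} = - 133 \left(- \frac{39}{2} - 6\right) = \left(-133\right) \left(- \frac{51}{2}\right) = \frac{6783}{2}$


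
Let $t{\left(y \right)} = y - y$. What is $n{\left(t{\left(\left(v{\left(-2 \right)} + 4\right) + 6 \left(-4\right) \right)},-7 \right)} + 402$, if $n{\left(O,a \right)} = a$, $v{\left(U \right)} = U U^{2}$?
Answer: $395$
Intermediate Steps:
$v{\left(U \right)} = U^{3}$
$t{\left(y \right)} = 0$
$n{\left(t{\left(\left(v{\left(-2 \right)} + 4\right) + 6 \left(-4\right) \right)},-7 \right)} + 402 = -7 + 402 = 395$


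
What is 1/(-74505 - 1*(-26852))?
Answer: -1/47653 ≈ -2.0985e-5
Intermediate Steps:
1/(-74505 - 1*(-26852)) = 1/(-74505 + 26852) = 1/(-47653) = -1/47653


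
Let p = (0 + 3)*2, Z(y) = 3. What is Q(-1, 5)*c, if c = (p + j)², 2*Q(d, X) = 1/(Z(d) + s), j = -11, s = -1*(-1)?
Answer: 25/8 ≈ 3.1250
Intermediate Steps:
s = 1
p = 6 (p = 3*2 = 6)
Q(d, X) = ⅛ (Q(d, X) = 1/(2*(3 + 1)) = (½)/4 = (½)*(¼) = ⅛)
c = 25 (c = (6 - 11)² = (-5)² = 25)
Q(-1, 5)*c = (⅛)*25 = 25/8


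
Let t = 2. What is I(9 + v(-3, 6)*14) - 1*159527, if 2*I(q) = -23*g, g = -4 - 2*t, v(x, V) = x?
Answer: -159435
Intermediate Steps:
g = -8 (g = -4 - 2*2 = -4 - 4 = -8)
I(q) = 92 (I(q) = (-23*(-8))/2 = (1/2)*184 = 92)
I(9 + v(-3, 6)*14) - 1*159527 = 92 - 1*159527 = 92 - 159527 = -159435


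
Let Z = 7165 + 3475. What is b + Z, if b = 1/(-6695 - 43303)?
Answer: 531978719/49998 ≈ 10640.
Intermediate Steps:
Z = 10640
b = -1/49998 (b = 1/(-49998) = -1/49998 ≈ -2.0001e-5)
b + Z = -1/49998 + 10640 = 531978719/49998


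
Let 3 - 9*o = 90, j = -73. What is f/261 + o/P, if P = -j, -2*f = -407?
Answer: 24665/38106 ≈ 0.64727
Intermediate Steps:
f = 407/2 (f = -1/2*(-407) = 407/2 ≈ 203.50)
o = -29/3 (o = 1/3 - 1/9*90 = 1/3 - 10 = -29/3 ≈ -9.6667)
P = 73 (P = -1*(-73) = 73)
f/261 + o/P = (407/2)/261 - 29/3/73 = (407/2)*(1/261) - 29/3*1/73 = 407/522 - 29/219 = 24665/38106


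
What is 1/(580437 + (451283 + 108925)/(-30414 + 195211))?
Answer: 164797/95654836497 ≈ 1.7228e-6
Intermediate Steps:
1/(580437 + (451283 + 108925)/(-30414 + 195211)) = 1/(580437 + 560208/164797) = 1/(95654836497/164797) = 164797/95654836497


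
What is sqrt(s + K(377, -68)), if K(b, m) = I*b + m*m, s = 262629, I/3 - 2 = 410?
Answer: 5*sqrt(29329) ≈ 856.29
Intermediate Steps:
I = 1236 (I = 6 + 3*410 = 6 + 1230 = 1236)
K(b, m) = m**2 + 1236*b (K(b, m) = 1236*b + m*m = 1236*b + m**2 = m**2 + 1236*b)
sqrt(s + K(377, -68)) = sqrt(262629 + ((-68)**2 + 1236*377)) = sqrt(262629 + (4624 + 465972)) = sqrt(262629 + 470596) = sqrt(733225) = 5*sqrt(29329)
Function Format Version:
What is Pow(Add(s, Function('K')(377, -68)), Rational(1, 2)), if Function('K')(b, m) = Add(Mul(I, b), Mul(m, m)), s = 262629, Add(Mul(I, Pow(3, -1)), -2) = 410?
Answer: Mul(5, Pow(29329, Rational(1, 2))) ≈ 856.29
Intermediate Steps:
I = 1236 (I = Add(6, Mul(3, 410)) = Add(6, 1230) = 1236)
Function('K')(b, m) = Add(Pow(m, 2), Mul(1236, b)) (Function('K')(b, m) = Add(Mul(1236, b), Mul(m, m)) = Add(Mul(1236, b), Pow(m, 2)) = Add(Pow(m, 2), Mul(1236, b)))
Pow(Add(s, Function('K')(377, -68)), Rational(1, 2)) = Pow(Add(262629, Add(Pow(-68, 2), Mul(1236, 377))), Rational(1, 2)) = Pow(Add(262629, Add(4624, 465972)), Rational(1, 2)) = Pow(Add(262629, 470596), Rational(1, 2)) = Pow(733225, Rational(1, 2)) = Mul(5, Pow(29329, Rational(1, 2)))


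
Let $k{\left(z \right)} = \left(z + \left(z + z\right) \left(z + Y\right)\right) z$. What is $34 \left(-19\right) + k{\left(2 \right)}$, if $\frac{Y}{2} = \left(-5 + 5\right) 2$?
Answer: $-626$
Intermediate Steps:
$Y = 0$ ($Y = 2 \left(-5 + 5\right) 2 = 2 \cdot 0 \cdot 2 = 2 \cdot 0 = 0$)
$k{\left(z \right)} = z \left(z + 2 z^{2}\right)$ ($k{\left(z \right)} = \left(z + \left(z + z\right) \left(z + 0\right)\right) z = \left(z + 2 z z\right) z = \left(z + 2 z^{2}\right) z = z \left(z + 2 z^{2}\right)$)
$34 \left(-19\right) + k{\left(2 \right)} = 34 \left(-19\right) + 2^{2} \left(1 + 2 \cdot 2\right) = -646 + 4 \left(1 + 4\right) = -646 + 4 \cdot 5 = -646 + 20 = -626$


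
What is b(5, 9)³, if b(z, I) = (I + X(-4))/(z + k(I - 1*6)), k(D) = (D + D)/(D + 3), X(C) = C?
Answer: 125/216 ≈ 0.57870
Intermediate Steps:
k(D) = 2*D/(3 + D) (k(D) = (2*D)/(3 + D) = 2*D/(3 + D))
b(z, I) = (-4 + I)/(z + 2*(-6 + I)/(-3 + I)) (b(z, I) = (I - 4)/(z + 2*(I - 1*6)/(3 + (I - 1*6))) = (-4 + I)/(z + 2*(I - 6)/(3 + (I - 6))) = (-4 + I)/(z + 2*(-6 + I)/(3 + (-6 + I))) = (-4 + I)/(z + 2*(-6 + I)/(-3 + I)))
b(5, 9)³ = ((-4 + 9)*(-3 + 9)/(-12 + 2*9 + 5*(-3 + 9)))³ = (5*6/(-12 + 18 + 5*6))³ = (5*6/(-12 + 18 + 30))³ = (5*6/36)³ = ((1/36)*5*6)³ = (⅚)³ = 125/216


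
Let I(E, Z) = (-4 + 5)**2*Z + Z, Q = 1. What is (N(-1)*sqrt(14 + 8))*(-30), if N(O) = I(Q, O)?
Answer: 60*sqrt(22) ≈ 281.42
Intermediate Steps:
I(E, Z) = 2*Z (I(E, Z) = 1**2*Z + Z = 1*Z + Z = Z + Z = 2*Z)
N(O) = 2*O
(N(-1)*sqrt(14 + 8))*(-30) = ((2*(-1))*sqrt(14 + 8))*(-30) = -2*sqrt(22)*(-30) = 60*sqrt(22)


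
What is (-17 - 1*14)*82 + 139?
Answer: -2403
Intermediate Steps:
(-17 - 1*14)*82 + 139 = (-17 - 14)*82 + 139 = -31*82 + 139 = -2542 + 139 = -2403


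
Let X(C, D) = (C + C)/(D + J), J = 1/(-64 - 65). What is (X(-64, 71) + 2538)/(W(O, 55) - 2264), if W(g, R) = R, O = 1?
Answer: -11613246/10115011 ≈ -1.1481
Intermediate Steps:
J = -1/129 (J = 1/(-129) = -1/129 ≈ -0.0077519)
X(C, D) = 2*C/(-1/129 + D) (X(C, D) = (C + C)/(D - 1/129) = (2*C)/(-1/129 + D) = 2*C/(-1/129 + D))
(X(-64, 71) + 2538)/(W(O, 55) - 2264) = (258*(-64)/(-1 + 129*71) + 2538)/(55 - 2264) = (258*(-64)/(-1 + 9159) + 2538)/(-2209) = (258*(-64)/9158 + 2538)*(-1/2209) = (258*(-64)*(1/9158) + 2538)*(-1/2209) = (-8256/4579 + 2538)*(-1/2209) = (11613246/4579)*(-1/2209) = -11613246/10115011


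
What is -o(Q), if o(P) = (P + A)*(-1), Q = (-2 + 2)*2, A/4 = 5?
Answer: 20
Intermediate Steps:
A = 20 (A = 4*5 = 20)
Q = 0 (Q = 0*2 = 0)
o(P) = -20 - P (o(P) = (P + 20)*(-1) = (20 + P)*(-1) = -20 - P)
-o(Q) = -(-20 - 1*0) = -(-20 + 0) = -1*(-20) = 20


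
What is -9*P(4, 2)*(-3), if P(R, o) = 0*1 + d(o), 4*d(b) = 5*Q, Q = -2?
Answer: -135/2 ≈ -67.500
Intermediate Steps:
d(b) = -5/2 (d(b) = (5*(-2))/4 = (1/4)*(-10) = -5/2)
P(R, o) = -5/2 (P(R, o) = 0*1 - 5/2 = 0 - 5/2 = -5/2)
-9*P(4, 2)*(-3) = -9*(-5/2)*(-3) = (45/2)*(-3) = -135/2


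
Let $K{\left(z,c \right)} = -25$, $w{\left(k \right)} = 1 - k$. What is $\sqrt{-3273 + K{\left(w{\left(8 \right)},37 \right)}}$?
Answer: $i \sqrt{3298} \approx 57.428 i$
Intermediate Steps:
$\sqrt{-3273 + K{\left(w{\left(8 \right)},37 \right)}} = \sqrt{-3273 - 25} = \sqrt{-3298} = i \sqrt{3298}$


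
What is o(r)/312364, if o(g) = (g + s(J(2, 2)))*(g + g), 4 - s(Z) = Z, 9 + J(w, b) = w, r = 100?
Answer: 5550/78091 ≈ 0.071071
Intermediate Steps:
J(w, b) = -9 + w
s(Z) = 4 - Z
o(g) = 2*g*(11 + g) (o(g) = (g + (4 - (-9 + 2)))*(g + g) = (g + (4 - 1*(-7)))*(2*g) = (g + (4 + 7))*(2*g) = (g + 11)*(2*g) = (11 + g)*(2*g) = 2*g*(11 + g))
o(r)/312364 = (2*100*(11 + 100))/312364 = (2*100*111)*(1/312364) = 22200*(1/312364) = 5550/78091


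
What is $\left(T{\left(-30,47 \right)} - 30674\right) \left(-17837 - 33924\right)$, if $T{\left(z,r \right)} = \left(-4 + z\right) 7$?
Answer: $1600036032$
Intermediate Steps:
$T{\left(z,r \right)} = -28 + 7 z$
$\left(T{\left(-30,47 \right)} - 30674\right) \left(-17837 - 33924\right) = \left(\left(-28 + 7 \left(-30\right)\right) - 30674\right) \left(-17837 - 33924\right) = \left(\left(-28 - 210\right) - 30674\right) \left(-51761\right) = \left(-238 - 30674\right) \left(-51761\right) = \left(-30912\right) \left(-51761\right) = 1600036032$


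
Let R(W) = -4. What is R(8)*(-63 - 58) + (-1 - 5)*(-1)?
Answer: 490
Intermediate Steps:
R(8)*(-63 - 58) + (-1 - 5)*(-1) = -4*(-63 - 58) + (-1 - 5)*(-1) = -4*(-121) - 6*(-1) = 484 + 6 = 490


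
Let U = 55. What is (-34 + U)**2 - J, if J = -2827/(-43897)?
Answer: 19355750/43897 ≈ 440.94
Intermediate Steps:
J = 2827/43897 (J = -2827*(-1/43897) = 2827/43897 ≈ 0.064401)
(-34 + U)**2 - J = (-34 + 55)**2 - 1*2827/43897 = 21**2 - 2827/43897 = 441 - 2827/43897 = 19355750/43897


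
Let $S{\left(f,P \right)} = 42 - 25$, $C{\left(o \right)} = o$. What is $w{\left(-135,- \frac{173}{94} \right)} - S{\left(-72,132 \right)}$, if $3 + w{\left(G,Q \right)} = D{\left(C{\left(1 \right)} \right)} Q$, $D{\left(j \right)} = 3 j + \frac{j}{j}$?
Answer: $- \frac{1286}{47} \approx -27.362$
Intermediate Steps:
$D{\left(j \right)} = 1 + 3 j$ ($D{\left(j \right)} = 3 j + 1 = 1 + 3 j$)
$S{\left(f,P \right)} = 17$ ($S{\left(f,P \right)} = 42 - 25 = 17$)
$w{\left(G,Q \right)} = -3 + 4 Q$ ($w{\left(G,Q \right)} = -3 + \left(1 + 3 \cdot 1\right) Q = -3 + \left(1 + 3\right) Q = -3 + 4 Q$)
$w{\left(-135,- \frac{173}{94} \right)} - S{\left(-72,132 \right)} = \left(-3 + 4 \left(- \frac{173}{94}\right)\right) - 17 = \left(-3 - \frac{346}{47}\right) - 17 = - \frac{487}{47} - 17 = - \frac{1286}{47}$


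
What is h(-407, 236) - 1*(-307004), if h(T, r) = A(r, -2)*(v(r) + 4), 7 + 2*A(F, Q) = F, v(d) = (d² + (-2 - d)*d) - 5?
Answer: 505691/2 ≈ 2.5285e+5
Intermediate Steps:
v(d) = -5 + d² + d*(-2 - d) (v(d) = (d² + d*(-2 - d)) - 5 = -5 + d² + d*(-2 - d))
A(F, Q) = -7/2 + F/2
h(T, r) = (-1 - 2*r)*(-7/2 + r/2) (h(T, r) = (-7/2 + r/2)*((-5 - 2*r) + 4) = (-7/2 + r/2)*(-1 - 2*r) = (-1 - 2*r)*(-7/2 + r/2))
h(-407, 236) - 1*(-307004) = -(1 + 2*236)*(-7 + 236)/2 - 1*(-307004) = -½*(1 + 472)*229 + 307004 = -½*473*229 + 307004 = -108317/2 + 307004 = 505691/2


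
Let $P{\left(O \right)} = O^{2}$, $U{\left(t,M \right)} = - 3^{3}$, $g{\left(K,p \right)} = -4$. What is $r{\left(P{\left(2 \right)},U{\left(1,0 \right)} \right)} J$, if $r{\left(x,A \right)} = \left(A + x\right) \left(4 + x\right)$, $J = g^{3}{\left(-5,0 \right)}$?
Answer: $11776$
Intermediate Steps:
$J = -64$ ($J = \left(-4\right)^{3} = -64$)
$U{\left(t,M \right)} = -27$ ($U{\left(t,M \right)} = \left(-1\right) 27 = -27$)
$r{\left(x,A \right)} = \left(4 + x\right) \left(A + x\right)$
$r{\left(P{\left(2 \right)},U{\left(1,0 \right)} \right)} J = \left(\left(2^{2}\right)^{2} + 4 \left(-27\right) + 4 \cdot 2^{2} - 27 \cdot 2^{2}\right) \left(-64\right) = \left(4^{2} - 108 + 4 \cdot 4 - 108\right) \left(-64\right) = \left(16 - 108 + 16 - 108\right) \left(-64\right) = \left(-184\right) \left(-64\right) = 11776$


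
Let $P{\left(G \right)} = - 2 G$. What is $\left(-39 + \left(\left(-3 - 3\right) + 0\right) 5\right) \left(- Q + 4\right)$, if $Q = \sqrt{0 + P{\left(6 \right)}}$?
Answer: $-276 + 138 i \sqrt{3} \approx -276.0 + 239.02 i$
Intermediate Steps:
$Q = 2 i \sqrt{3}$ ($Q = \sqrt{0 - 12} = \sqrt{-12} = 2 i \sqrt{3} \approx 3.4641 i$)
$\left(-39 + \left(\left(-3 - 3\right) + 0\right) 5\right) \left(- Q + 4\right) = \left(-39 + \left(\left(-3 - 3\right) + 0\right) 5\right) \left(- 2 i \sqrt{3} + 4\right) = \left(-39 + \left(-6 + 0\right) 5\right) \left(- 2 i \sqrt{3} + 4\right) = \left(-39 - 30\right) \left(4 - 2 i \sqrt{3}\right) = - 69 \left(4 - 2 i \sqrt{3}\right) = -276 + 138 i \sqrt{3}$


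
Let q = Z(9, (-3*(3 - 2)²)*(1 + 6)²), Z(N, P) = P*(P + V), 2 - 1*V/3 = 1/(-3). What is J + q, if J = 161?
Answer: 20741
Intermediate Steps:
V = 7 (V = 6 - 3/(-3) = 6 - 3*(-⅓) = 6 + 1 = 7)
Z(N, P) = P*(7 + P) (Z(N, P) = P*(P + 7) = P*(7 + P))
q = 20580 (q = ((-3*(3 - 2)²)*(1 + 6)²)*(7 + (-3*(3 - 2)²)*(1 + 6)²) = (-3*1²*7²)*(7 - 3*1²*7²) = (-3*1*49)*(7 - 3*1*49) = (-3*49)*(7 - 3*49) = -147*(7 - 147) = -147*(-140) = 20580)
J + q = 161 + 20580 = 20741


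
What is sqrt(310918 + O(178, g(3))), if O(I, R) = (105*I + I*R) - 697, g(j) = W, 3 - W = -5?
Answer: sqrt(330335) ≈ 574.75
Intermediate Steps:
W = 8 (W = 3 - 1*(-5) = 3 + 5 = 8)
g(j) = 8
O(I, R) = -697 + 105*I + I*R
sqrt(310918 + O(178, g(3))) = sqrt(310918 + (-697 + 105*178 + 178*8)) = sqrt(310918 + (-697 + 18690 + 1424)) = sqrt(310918 + 19417) = sqrt(330335)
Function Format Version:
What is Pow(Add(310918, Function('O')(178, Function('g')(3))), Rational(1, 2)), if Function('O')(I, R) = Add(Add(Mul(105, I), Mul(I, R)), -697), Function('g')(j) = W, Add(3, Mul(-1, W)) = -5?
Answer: Pow(330335, Rational(1, 2)) ≈ 574.75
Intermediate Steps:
W = 8 (W = Add(3, Mul(-1, -5)) = Add(3, 5) = 8)
Function('g')(j) = 8
Function('O')(I, R) = Add(-697, Mul(105, I), Mul(I, R))
Pow(Add(310918, Function('O')(178, Function('g')(3))), Rational(1, 2)) = Pow(Add(310918, Add(-697, Mul(105, 178), Mul(178, 8))), Rational(1, 2)) = Pow(Add(310918, Add(-697, 18690, 1424)), Rational(1, 2)) = Pow(Add(310918, 19417), Rational(1, 2)) = Pow(330335, Rational(1, 2))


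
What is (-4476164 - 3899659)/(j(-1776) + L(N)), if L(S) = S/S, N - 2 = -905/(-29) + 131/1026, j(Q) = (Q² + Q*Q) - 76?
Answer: -2791941/2102759 ≈ -1.3278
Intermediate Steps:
j(Q) = -76 + 2*Q² (j(Q) = (Q² + Q²) - 76 = 2*Q² - 76 = -76 + 2*Q²)
N = 991837/29754 (N = 2 + (-905/(-29) + 131/1026) = 2 + (-905*(-1/29) + 131*(1/1026)) = 2 + (905/29 + 131/1026) = 2 + 932329/29754 = 991837/29754 ≈ 33.335)
L(S) = 1
(-4476164 - 3899659)/(j(-1776) + L(N)) = (-4476164 - 3899659)/((-76 + 2*(-1776)²) + 1) = -8375823/((-76 + 2*3154176) + 1) = -8375823/((-76 + 6308352) + 1) = -8375823/(6308276 + 1) = -8375823/6308277 = -8375823*1/6308277 = -2791941/2102759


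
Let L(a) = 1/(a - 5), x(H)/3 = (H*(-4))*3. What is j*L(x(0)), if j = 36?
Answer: -36/5 ≈ -7.2000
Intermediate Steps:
x(H) = -36*H (x(H) = 3*((H*(-4))*3) = 3*(-4*H*3) = 3*(-12*H) = -36*H)
L(a) = 1/(-5 + a)
j*L(x(0)) = 36/(-5 - 36*0) = 36/(-5 + 0) = 36/(-5) = 36*(-⅕) = -36/5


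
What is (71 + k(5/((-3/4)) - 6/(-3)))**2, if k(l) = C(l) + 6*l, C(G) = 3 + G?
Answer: 15376/9 ≈ 1708.4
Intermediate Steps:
k(l) = 3 + 7*l (k(l) = (3 + l) + 6*l = 3 + 7*l)
(71 + k(5/((-3/4)) - 6/(-3)))**2 = (71 + (3 + 7*(5/((-3/4)) - 6/(-3))))**2 = (71 + (3 + 7*(5/((-3*1/4)) - 6*(-1/3))))**2 = (71 + (3 + 7*(5/(-3/4) + 2)))**2 = (71 + (3 + 7*(5*(-4/3) + 2)))**2 = (71 + (3 + 7*(-20/3 + 2)))**2 = (71 + (3 + 7*(-14/3)))**2 = (71 + (3 - 98/3))**2 = (71 - 89/3)**2 = (124/3)**2 = 15376/9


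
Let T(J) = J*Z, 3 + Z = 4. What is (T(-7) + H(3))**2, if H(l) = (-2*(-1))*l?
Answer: 1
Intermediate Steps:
Z = 1 (Z = -3 + 4 = 1)
H(l) = 2*l
T(J) = J (T(J) = J*1 = J)
(T(-7) + H(3))**2 = (-7 + 2*3)**2 = (-7 + 6)**2 = (-1)**2 = 1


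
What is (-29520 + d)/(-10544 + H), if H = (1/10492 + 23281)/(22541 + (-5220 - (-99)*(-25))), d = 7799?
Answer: 483336411896/234590542565 ≈ 2.0603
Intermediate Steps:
H = 244264253/155764232 (H = (1/10492 + 23281)/(22541 + (-5220 - 1*2475)) = 244264253/(10492*(22541 + (-5220 - 2475))) = 244264253/(10492*(22541 - 7695)) = (244264253/10492)/14846 = (244264253/10492)*(1/14846) = 244264253/155764232 ≈ 1.5682)
(-29520 + d)/(-10544 + H) = (-29520 + 7799)/(-10544 + 244264253/155764232) = -21721/(-1642133797955/155764232) = -21721*(-155764232/1642133797955) = 483336411896/234590542565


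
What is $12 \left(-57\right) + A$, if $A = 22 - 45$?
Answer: $-707$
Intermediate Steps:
$A = -23$ ($A = 22 - 45 = -23$)
$12 \left(-57\right) + A = 12 \left(-57\right) - 23 = -684 - 23 = -707$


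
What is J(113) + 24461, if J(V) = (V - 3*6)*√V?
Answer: 24461 + 95*√113 ≈ 25471.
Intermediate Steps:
J(V) = √V*(-18 + V) (J(V) = (V - 18)*√V = (-18 + V)*√V = √V*(-18 + V))
J(113) + 24461 = √113*(-18 + 113) + 24461 = √113*95 + 24461 = 95*√113 + 24461 = 24461 + 95*√113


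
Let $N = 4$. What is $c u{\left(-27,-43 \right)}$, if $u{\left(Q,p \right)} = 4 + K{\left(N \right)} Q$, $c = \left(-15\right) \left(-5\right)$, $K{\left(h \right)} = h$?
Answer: $-7800$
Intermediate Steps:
$c = 75$
$u{\left(Q,p \right)} = 4 + 4 Q$
$c u{\left(-27,-43 \right)} = 75 \left(4 + 4 \left(-27\right)\right) = 75 \left(4 - 108\right) = 75 \left(-104\right) = -7800$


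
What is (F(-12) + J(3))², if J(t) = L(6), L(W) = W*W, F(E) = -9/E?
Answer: 21609/16 ≈ 1350.6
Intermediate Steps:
L(W) = W²
J(t) = 36 (J(t) = 6² = 36)
(F(-12) + J(3))² = (-9/(-12) + 36)² = (-9*(-1/12) + 36)² = (¾ + 36)² = (147/4)² = 21609/16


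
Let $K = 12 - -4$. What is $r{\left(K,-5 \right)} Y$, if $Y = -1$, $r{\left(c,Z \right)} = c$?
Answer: $-16$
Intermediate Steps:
$K = 16$ ($K = 12 + 4 = 16$)
$r{\left(K,-5 \right)} Y = 16 \left(-1\right) = -16$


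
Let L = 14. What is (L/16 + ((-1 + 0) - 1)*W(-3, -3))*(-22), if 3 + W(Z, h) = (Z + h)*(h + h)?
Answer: 5731/4 ≈ 1432.8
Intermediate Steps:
W(Z, h) = -3 + 2*h*(Z + h) (W(Z, h) = -3 + (Z + h)*(h + h) = -3 + (Z + h)*(2*h) = -3 + 2*h*(Z + h))
(L/16 + ((-1 + 0) - 1)*W(-3, -3))*(-22) = (14/16 + ((-1 + 0) - 1)*(-3 + 2*(-3)² + 2*(-3)*(-3)))*(-22) = (14*(1/16) + (-1 - 1)*(-3 + 2*9 + 18))*(-22) = (7/8 - 2*(-3 + 18 + 18))*(-22) = (7/8 - 2*33)*(-22) = (7/8 - 66)*(-22) = -521/8*(-22) = 5731/4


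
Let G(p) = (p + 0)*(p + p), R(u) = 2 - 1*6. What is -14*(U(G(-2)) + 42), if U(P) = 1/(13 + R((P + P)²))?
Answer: -5306/9 ≈ -589.56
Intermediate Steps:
R(u) = -4 (R(u) = 2 - 6 = -4)
G(p) = 2*p² (G(p) = p*(2*p) = 2*p²)
U(P) = ⅑ (U(P) = 1/(13 - 4) = 1/9 = ⅑)
-14*(U(G(-2)) + 42) = -14*(⅑ + 42) = -14*379/9 = -5306/9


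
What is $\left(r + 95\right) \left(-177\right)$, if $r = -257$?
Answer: $28674$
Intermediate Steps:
$\left(r + 95\right) \left(-177\right) = \left(-257 + 95\right) \left(-177\right) = \left(-162\right) \left(-177\right) = 28674$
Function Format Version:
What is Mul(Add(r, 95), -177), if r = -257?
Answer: 28674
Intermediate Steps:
Mul(Add(r, 95), -177) = Mul(Add(-257, 95), -177) = Mul(-162, -177) = 28674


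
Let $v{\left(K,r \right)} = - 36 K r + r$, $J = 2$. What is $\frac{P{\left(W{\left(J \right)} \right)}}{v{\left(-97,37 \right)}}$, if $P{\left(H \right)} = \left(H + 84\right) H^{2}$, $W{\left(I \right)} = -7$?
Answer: $\frac{539}{18463} \approx 0.029194$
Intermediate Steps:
$P{\left(H \right)} = H^{2} \left(84 + H\right)$ ($P{\left(H \right)} = \left(84 + H\right) H^{2} = H^{2} \left(84 + H\right)$)
$v{\left(K,r \right)} = r - 36 K r$ ($v{\left(K,r \right)} = - 36 K r + r = r - 36 K r$)
$\frac{P{\left(W{\left(J \right)} \right)}}{v{\left(-97,37 \right)}} = \frac{\left(-7\right)^{2} \left(84 - 7\right)}{37 \left(1 - -3492\right)} = \frac{49 \cdot 77}{37 \left(1 + 3492\right)} = \frac{3773}{37 \cdot 3493} = \frac{3773}{129241} = 3773 \cdot \frac{1}{129241} = \frac{539}{18463}$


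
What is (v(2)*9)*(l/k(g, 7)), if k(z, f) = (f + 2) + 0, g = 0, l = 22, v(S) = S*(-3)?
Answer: -132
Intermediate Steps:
v(S) = -3*S
k(z, f) = 2 + f (k(z, f) = (2 + f) + 0 = 2 + f)
(v(2)*9)*(l/k(g, 7)) = (-3*2*9)*(22/(2 + 7)) = (-6*9)*(22/9) = -1188/9 = -54*22/9 = -132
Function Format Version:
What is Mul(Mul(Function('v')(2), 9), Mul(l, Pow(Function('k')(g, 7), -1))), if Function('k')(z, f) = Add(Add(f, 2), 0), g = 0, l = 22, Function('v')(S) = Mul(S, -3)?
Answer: -132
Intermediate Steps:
Function('v')(S) = Mul(-3, S)
Function('k')(z, f) = Add(2, f) (Function('k')(z, f) = Add(Add(2, f), 0) = Add(2, f))
Mul(Mul(Function('v')(2), 9), Mul(l, Pow(Function('k')(g, 7), -1))) = Mul(Mul(Mul(-3, 2), 9), Mul(22, Pow(Add(2, 7), -1))) = Mul(Mul(-6, 9), Mul(22, Pow(9, -1))) = Mul(-54, Mul(22, Rational(1, 9))) = Mul(-54, Rational(22, 9)) = -132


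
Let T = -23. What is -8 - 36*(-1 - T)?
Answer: -800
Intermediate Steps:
-8 - 36*(-1 - T) = -8 - 36*(-1 - 1*(-23)) = -8 - 36*(-1 + 23) = -8 - 36*22 = -8 - 792 = -800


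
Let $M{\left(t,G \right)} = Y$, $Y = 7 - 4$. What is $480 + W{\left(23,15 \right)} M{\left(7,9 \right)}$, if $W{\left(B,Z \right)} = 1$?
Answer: $483$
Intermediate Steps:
$Y = 3$ ($Y = 7 - 4 = 3$)
$M{\left(t,G \right)} = 3$
$480 + W{\left(23,15 \right)} M{\left(7,9 \right)} = 480 + 1 \cdot 3 = 480 + 3 = 483$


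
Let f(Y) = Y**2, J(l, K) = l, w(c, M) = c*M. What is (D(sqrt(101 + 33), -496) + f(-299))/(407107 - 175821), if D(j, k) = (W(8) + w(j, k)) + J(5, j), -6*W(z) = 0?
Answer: 44703/115643 - 248*sqrt(134)/115643 ≈ 0.36174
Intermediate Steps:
W(z) = 0 (W(z) = -1/6*0 = 0)
w(c, M) = M*c
D(j, k) = 5 + j*k (D(j, k) = (0 + k*j) + 5 = (0 + j*k) + 5 = j*k + 5 = 5 + j*k)
(D(sqrt(101 + 33), -496) + f(-299))/(407107 - 175821) = ((5 + sqrt(101 + 33)*(-496)) + (-299)**2)/(407107 - 175821) = ((5 + sqrt(134)*(-496)) + 89401)/231286 = ((5 - 496*sqrt(134)) + 89401)*(1/231286) = (89406 - 496*sqrt(134))*(1/231286) = 44703/115643 - 248*sqrt(134)/115643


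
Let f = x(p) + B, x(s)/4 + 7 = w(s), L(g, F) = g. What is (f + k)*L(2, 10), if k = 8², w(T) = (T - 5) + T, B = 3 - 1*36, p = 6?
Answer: 62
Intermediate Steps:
B = -33 (B = 3 - 36 = -33)
w(T) = -5 + 2*T (w(T) = (-5 + T) + T = -5 + 2*T)
x(s) = -48 + 8*s (x(s) = -28 + 4*(-5 + 2*s) = -28 + (-20 + 8*s) = -48 + 8*s)
f = -33 (f = (-48 + 8*6) - 33 = (-48 + 48) - 33 = 0 - 33 = -33)
k = 64
(f + k)*L(2, 10) = (-33 + 64)*2 = 31*2 = 62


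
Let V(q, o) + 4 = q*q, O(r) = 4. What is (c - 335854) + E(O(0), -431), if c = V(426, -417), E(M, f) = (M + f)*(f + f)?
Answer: 213692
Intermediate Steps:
V(q, o) = -4 + q² (V(q, o) = -4 + q*q = -4 + q²)
E(M, f) = 2*f*(M + f) (E(M, f) = (M + f)*(2*f) = 2*f*(M + f))
c = 181472 (c = -4 + 426² = -4 + 181476 = 181472)
(c - 335854) + E(O(0), -431) = (181472 - 335854) + 2*(-431)*(4 - 431) = -154382 + 2*(-431)*(-427) = -154382 + 368074 = 213692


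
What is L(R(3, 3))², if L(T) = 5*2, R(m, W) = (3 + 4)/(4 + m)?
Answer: 100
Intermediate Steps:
R(m, W) = 7/(4 + m)
L(T) = 10
L(R(3, 3))² = 10² = 100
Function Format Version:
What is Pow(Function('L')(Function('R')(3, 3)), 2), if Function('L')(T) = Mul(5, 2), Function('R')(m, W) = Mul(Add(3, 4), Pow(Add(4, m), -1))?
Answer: 100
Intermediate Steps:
Function('R')(m, W) = Mul(7, Pow(Add(4, m), -1))
Function('L')(T) = 10
Pow(Function('L')(Function('R')(3, 3)), 2) = Pow(10, 2) = 100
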